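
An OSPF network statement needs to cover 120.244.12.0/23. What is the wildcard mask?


Subnet mask: 255.255.254.0
Wildcard = 255.255.255.255 - subnet mask
255 - 255 = 0
255 - 255 = 0
255 - 254 = 1
255 - 0 = 255
Wildcard: 0.0.1.255


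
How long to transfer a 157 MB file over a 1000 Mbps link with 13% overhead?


Effective throughput = 1000 * (1 - 13/100) = 870 Mbps
File size in Mb = 157 * 8 = 1256 Mb
Time = 1256 / 870
Time = 1.4437 seconds


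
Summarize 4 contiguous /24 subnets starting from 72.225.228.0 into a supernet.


Original prefix: /24
Number of subnets: 4 = 2^2
New prefix = 24 - 2 = 22
Supernet: 72.225.228.0/22


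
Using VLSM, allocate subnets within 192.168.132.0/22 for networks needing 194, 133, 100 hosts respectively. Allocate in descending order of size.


194 hosts -> /24 (254 usable): 192.168.132.0/24
133 hosts -> /24 (254 usable): 192.168.133.0/24
100 hosts -> /25 (126 usable): 192.168.134.0/25
Allocation: 192.168.132.0/24 (194 hosts, 254 usable); 192.168.133.0/24 (133 hosts, 254 usable); 192.168.134.0/25 (100 hosts, 126 usable)


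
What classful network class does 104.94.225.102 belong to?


First octet: 104
Binary: 01101000
0xxxxxxx -> Class A (1-126)
Class A, default mask 255.0.0.0 (/8)


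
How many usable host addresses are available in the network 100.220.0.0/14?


Host bits = 32 - 14 = 18
Total addresses = 2^18 = 262144
Usable = total - 2 (network and broadcast)
Usable hosts: 262142


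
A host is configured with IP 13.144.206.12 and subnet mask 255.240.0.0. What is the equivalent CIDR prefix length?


Binary: 11111111.11110000.00000000.00000000
Count leading 1s
Prefix: /12


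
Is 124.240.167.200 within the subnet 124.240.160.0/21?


Subnet network: 124.240.160.0
Test IP AND mask: 124.240.160.0
Yes, 124.240.167.200 is in 124.240.160.0/21


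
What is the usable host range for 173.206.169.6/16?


Network: 173.206.0.0
Broadcast: 173.206.255.255
First usable = network + 1
Last usable = broadcast - 1
Range: 173.206.0.1 to 173.206.255.254


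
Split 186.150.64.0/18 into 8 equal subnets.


New prefix = 18 + 3 = 21
Each subnet has 2048 addresses
  186.150.64.0/21
  186.150.72.0/21
  186.150.80.0/21
  186.150.88.0/21
  186.150.96.0/21
  186.150.104.0/21
  186.150.112.0/21
  186.150.120.0/21
Subnets: 186.150.64.0/21, 186.150.72.0/21, 186.150.80.0/21, 186.150.88.0/21, 186.150.96.0/21, 186.150.104.0/21, 186.150.112.0/21, 186.150.120.0/21


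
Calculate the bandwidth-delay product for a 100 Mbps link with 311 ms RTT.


BDP = bandwidth * RTT
= 100 Mbps * 311 ms
= 100 * 1e6 * 311 / 1000 bits
= 31100000 bits
= 3887500 bytes
= 3796.3867 KB
BDP = 31100000 bits (3887500 bytes)


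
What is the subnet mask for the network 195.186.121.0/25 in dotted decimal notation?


/25 means 25 network bits, 7 host bits
Binary: 11111111111111111111111110000000
Mask: 255.255.255.128


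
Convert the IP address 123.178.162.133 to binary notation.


123 = 01111011
178 = 10110010
162 = 10100010
133 = 10000101
Binary: 01111011.10110010.10100010.10000101


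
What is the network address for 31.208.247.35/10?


IP:   00011111.11010000.11110111.00100011
Mask: 11111111.11000000.00000000.00000000
AND operation:
Net:  00011111.11000000.00000000.00000000
Network: 31.192.0.0/10


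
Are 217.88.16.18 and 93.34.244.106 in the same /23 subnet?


Mask: 255.255.254.0
217.88.16.18 AND mask = 217.88.16.0
93.34.244.106 AND mask = 93.34.244.0
No, different subnets (217.88.16.0 vs 93.34.244.0)


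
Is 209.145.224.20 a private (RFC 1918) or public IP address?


RFC 1918 private ranges:
  10.0.0.0/8 (10.0.0.0 - 10.255.255.255)
  172.16.0.0/12 (172.16.0.0 - 172.31.255.255)
  192.168.0.0/16 (192.168.0.0 - 192.168.255.255)
Public (not in any RFC 1918 range)


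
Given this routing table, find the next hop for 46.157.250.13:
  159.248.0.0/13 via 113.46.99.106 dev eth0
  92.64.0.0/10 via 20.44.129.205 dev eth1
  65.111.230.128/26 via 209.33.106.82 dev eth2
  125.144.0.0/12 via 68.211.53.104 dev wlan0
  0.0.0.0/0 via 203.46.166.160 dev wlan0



Longest prefix match for 46.157.250.13:
  /13 159.248.0.0: no
  /10 92.64.0.0: no
  /26 65.111.230.128: no
  /12 125.144.0.0: no
  /0 0.0.0.0: MATCH
Selected: next-hop 203.46.166.160 via wlan0 (matched /0)


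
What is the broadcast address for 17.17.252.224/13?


Network: 17.16.0.0/13
Host bits = 19
Set all host bits to 1:
Broadcast: 17.23.255.255


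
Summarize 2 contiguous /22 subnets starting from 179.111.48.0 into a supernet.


Original prefix: /22
Number of subnets: 2 = 2^1
New prefix = 22 - 1 = 21
Supernet: 179.111.48.0/21


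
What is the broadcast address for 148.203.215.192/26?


Network: 148.203.215.192/26
Host bits = 6
Set all host bits to 1:
Broadcast: 148.203.215.255


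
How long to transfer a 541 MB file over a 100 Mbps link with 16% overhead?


Effective throughput = 100 * (1 - 16/100) = 84 Mbps
File size in Mb = 541 * 8 = 4328 Mb
Time = 4328 / 84
Time = 51.5238 seconds


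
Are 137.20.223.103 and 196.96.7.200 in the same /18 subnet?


Mask: 255.255.192.0
137.20.223.103 AND mask = 137.20.192.0
196.96.7.200 AND mask = 196.96.0.0
No, different subnets (137.20.192.0 vs 196.96.0.0)


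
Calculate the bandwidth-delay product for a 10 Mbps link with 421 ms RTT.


BDP = bandwidth * RTT
= 10 Mbps * 421 ms
= 10 * 1e6 * 421 / 1000 bits
= 4210000 bits
= 526250 bytes
= 513.916 KB
BDP = 4210000 bits (526250 bytes)


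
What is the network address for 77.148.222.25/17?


IP:   01001101.10010100.11011110.00011001
Mask: 11111111.11111111.10000000.00000000
AND operation:
Net:  01001101.10010100.10000000.00000000
Network: 77.148.128.0/17


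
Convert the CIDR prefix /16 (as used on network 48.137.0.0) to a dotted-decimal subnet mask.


/16 means 16 network bits, 16 host bits
Binary: 11111111111111110000000000000000
Mask: 255.255.0.0


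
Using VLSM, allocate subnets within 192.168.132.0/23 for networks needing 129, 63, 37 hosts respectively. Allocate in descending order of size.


129 hosts -> /24 (254 usable): 192.168.132.0/24
63 hosts -> /25 (126 usable): 192.168.133.0/25
37 hosts -> /26 (62 usable): 192.168.133.128/26
Allocation: 192.168.132.0/24 (129 hosts, 254 usable); 192.168.133.0/25 (63 hosts, 126 usable); 192.168.133.128/26 (37 hosts, 62 usable)


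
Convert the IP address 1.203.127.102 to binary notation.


1 = 00000001
203 = 11001011
127 = 01111111
102 = 01100110
Binary: 00000001.11001011.01111111.01100110


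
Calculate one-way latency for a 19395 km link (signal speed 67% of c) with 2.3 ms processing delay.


Speed = 0.67 * 3e5 km/s = 201000 km/s
Propagation delay = 19395 / 201000 = 0.0965 s = 96.4925 ms
Processing delay = 2.3 ms
Total one-way latency = 98.7925 ms


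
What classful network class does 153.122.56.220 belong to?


First octet: 153
Binary: 10011001
10xxxxxx -> Class B (128-191)
Class B, default mask 255.255.0.0 (/16)


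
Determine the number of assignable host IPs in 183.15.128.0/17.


Host bits = 32 - 17 = 15
Total addresses = 2^15 = 32768
Usable = total - 2 (network and broadcast)
Usable hosts: 32766


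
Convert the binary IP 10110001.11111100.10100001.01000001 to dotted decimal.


10110001 = 177
11111100 = 252
10100001 = 161
01000001 = 65
IP: 177.252.161.65


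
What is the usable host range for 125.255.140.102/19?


Network: 125.255.128.0
Broadcast: 125.255.159.255
First usable = network + 1
Last usable = broadcast - 1
Range: 125.255.128.1 to 125.255.159.254


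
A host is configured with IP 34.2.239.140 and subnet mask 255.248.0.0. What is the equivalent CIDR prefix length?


Binary: 11111111.11111000.00000000.00000000
Count leading 1s
Prefix: /13


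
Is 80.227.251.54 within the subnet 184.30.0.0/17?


Subnet network: 184.30.0.0
Test IP AND mask: 80.227.128.0
No, 80.227.251.54 is not in 184.30.0.0/17


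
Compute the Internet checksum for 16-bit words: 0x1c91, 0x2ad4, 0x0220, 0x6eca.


Sum all words (with carry folding):
+ 0x1c91 = 0x1c91
+ 0x2ad4 = 0x4765
+ 0x0220 = 0x4985
+ 0x6eca = 0xb84f
One's complement: ~0xb84f
Checksum = 0x47b0


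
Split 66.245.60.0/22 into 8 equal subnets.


New prefix = 22 + 3 = 25
Each subnet has 128 addresses
  66.245.60.0/25
  66.245.60.128/25
  66.245.61.0/25
  66.245.61.128/25
  66.245.62.0/25
  66.245.62.128/25
  66.245.63.0/25
  66.245.63.128/25
Subnets: 66.245.60.0/25, 66.245.60.128/25, 66.245.61.0/25, 66.245.61.128/25, 66.245.62.0/25, 66.245.62.128/25, 66.245.63.0/25, 66.245.63.128/25


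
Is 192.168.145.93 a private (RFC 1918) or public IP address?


RFC 1918 private ranges:
  10.0.0.0/8 (10.0.0.0 - 10.255.255.255)
  172.16.0.0/12 (172.16.0.0 - 172.31.255.255)
  192.168.0.0/16 (192.168.0.0 - 192.168.255.255)
Private (in 192.168.0.0/16)


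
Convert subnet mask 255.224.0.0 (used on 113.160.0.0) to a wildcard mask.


Subnet mask: 255.224.0.0
Wildcard = 255.255.255.255 - subnet mask
255 - 255 = 0
255 - 224 = 31
255 - 0 = 255
255 - 0 = 255
Wildcard: 0.31.255.255


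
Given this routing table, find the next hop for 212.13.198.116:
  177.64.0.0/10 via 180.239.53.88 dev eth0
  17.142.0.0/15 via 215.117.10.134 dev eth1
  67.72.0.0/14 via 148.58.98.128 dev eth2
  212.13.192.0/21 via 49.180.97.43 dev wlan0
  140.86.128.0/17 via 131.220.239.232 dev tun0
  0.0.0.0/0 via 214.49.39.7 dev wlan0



Longest prefix match for 212.13.198.116:
  /10 177.64.0.0: no
  /15 17.142.0.0: no
  /14 67.72.0.0: no
  /21 212.13.192.0: MATCH
  /17 140.86.128.0: no
  /0 0.0.0.0: MATCH
Selected: next-hop 49.180.97.43 via wlan0 (matched /21)


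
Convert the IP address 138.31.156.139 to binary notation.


138 = 10001010
31 = 00011111
156 = 10011100
139 = 10001011
Binary: 10001010.00011111.10011100.10001011


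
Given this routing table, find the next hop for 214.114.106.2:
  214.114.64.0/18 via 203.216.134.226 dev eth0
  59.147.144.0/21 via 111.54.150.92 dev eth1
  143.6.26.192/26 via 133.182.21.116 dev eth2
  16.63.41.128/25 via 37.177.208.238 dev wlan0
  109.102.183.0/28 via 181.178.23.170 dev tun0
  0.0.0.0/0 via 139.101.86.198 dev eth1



Longest prefix match for 214.114.106.2:
  /18 214.114.64.0: MATCH
  /21 59.147.144.0: no
  /26 143.6.26.192: no
  /25 16.63.41.128: no
  /28 109.102.183.0: no
  /0 0.0.0.0: MATCH
Selected: next-hop 203.216.134.226 via eth0 (matched /18)


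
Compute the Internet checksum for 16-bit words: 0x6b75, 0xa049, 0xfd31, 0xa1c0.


Sum all words (with carry folding):
+ 0x6b75 = 0x6b75
+ 0xa049 = 0x0bbf
+ 0xfd31 = 0x08f1
+ 0xa1c0 = 0xaab1
One's complement: ~0xaab1
Checksum = 0x554e


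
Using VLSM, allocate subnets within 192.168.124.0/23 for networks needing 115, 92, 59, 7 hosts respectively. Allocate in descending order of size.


115 hosts -> /25 (126 usable): 192.168.124.0/25
92 hosts -> /25 (126 usable): 192.168.124.128/25
59 hosts -> /26 (62 usable): 192.168.125.0/26
7 hosts -> /28 (14 usable): 192.168.125.64/28
Allocation: 192.168.124.0/25 (115 hosts, 126 usable); 192.168.124.128/25 (92 hosts, 126 usable); 192.168.125.0/26 (59 hosts, 62 usable); 192.168.125.64/28 (7 hosts, 14 usable)


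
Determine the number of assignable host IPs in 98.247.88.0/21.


Host bits = 32 - 21 = 11
Total addresses = 2^11 = 2048
Usable = total - 2 (network and broadcast)
Usable hosts: 2046


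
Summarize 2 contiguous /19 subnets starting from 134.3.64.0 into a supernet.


Original prefix: /19
Number of subnets: 2 = 2^1
New prefix = 19 - 1 = 18
Supernet: 134.3.64.0/18


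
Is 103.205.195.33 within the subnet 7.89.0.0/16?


Subnet network: 7.89.0.0
Test IP AND mask: 103.205.0.0
No, 103.205.195.33 is not in 7.89.0.0/16


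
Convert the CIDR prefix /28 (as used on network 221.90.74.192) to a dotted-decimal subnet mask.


/28 means 28 network bits, 4 host bits
Binary: 11111111111111111111111111110000
Mask: 255.255.255.240


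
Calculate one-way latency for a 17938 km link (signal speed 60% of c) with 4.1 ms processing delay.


Speed = 0.6 * 3e5 km/s = 180000 km/s
Propagation delay = 17938 / 180000 = 0.0997 s = 99.6556 ms
Processing delay = 4.1 ms
Total one-way latency = 103.7556 ms


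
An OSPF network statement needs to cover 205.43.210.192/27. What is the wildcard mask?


Subnet mask: 255.255.255.224
Wildcard = 255.255.255.255 - subnet mask
255 - 255 = 0
255 - 255 = 0
255 - 255 = 0
255 - 224 = 31
Wildcard: 0.0.0.31


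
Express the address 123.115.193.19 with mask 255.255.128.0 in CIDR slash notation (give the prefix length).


Binary: 11111111.11111111.10000000.00000000
Count leading 1s
Prefix: /17


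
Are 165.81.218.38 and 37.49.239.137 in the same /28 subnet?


Mask: 255.255.255.240
165.81.218.38 AND mask = 165.81.218.32
37.49.239.137 AND mask = 37.49.239.128
No, different subnets (165.81.218.32 vs 37.49.239.128)


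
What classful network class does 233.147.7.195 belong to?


First octet: 233
Binary: 11101001
1110xxxx -> Class D (224-239)
Class D (multicast), default mask N/A


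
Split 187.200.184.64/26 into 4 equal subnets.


New prefix = 26 + 2 = 28
Each subnet has 16 addresses
  187.200.184.64/28
  187.200.184.80/28
  187.200.184.96/28
  187.200.184.112/28
Subnets: 187.200.184.64/28, 187.200.184.80/28, 187.200.184.96/28, 187.200.184.112/28


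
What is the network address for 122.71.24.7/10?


IP:   01111010.01000111.00011000.00000111
Mask: 11111111.11000000.00000000.00000000
AND operation:
Net:  01111010.01000000.00000000.00000000
Network: 122.64.0.0/10


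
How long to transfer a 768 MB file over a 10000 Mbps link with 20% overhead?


Effective throughput = 10000 * (1 - 20/100) = 8000 Mbps
File size in Mb = 768 * 8 = 6144 Mb
Time = 6144 / 8000
Time = 0.768 seconds


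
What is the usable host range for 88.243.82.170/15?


Network: 88.242.0.0
Broadcast: 88.243.255.255
First usable = network + 1
Last usable = broadcast - 1
Range: 88.242.0.1 to 88.243.255.254


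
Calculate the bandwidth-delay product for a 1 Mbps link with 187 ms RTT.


BDP = bandwidth * RTT
= 1 Mbps * 187 ms
= 1 * 1e6 * 187 / 1000 bits
= 187000 bits
= 23375 bytes
= 22.8271 KB
BDP = 187000 bits (23375 bytes)


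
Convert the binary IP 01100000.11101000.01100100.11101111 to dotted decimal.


01100000 = 96
11101000 = 232
01100100 = 100
11101111 = 239
IP: 96.232.100.239


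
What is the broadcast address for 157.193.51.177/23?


Network: 157.193.50.0/23
Host bits = 9
Set all host bits to 1:
Broadcast: 157.193.51.255


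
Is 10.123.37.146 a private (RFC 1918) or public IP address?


RFC 1918 private ranges:
  10.0.0.0/8 (10.0.0.0 - 10.255.255.255)
  172.16.0.0/12 (172.16.0.0 - 172.31.255.255)
  192.168.0.0/16 (192.168.0.0 - 192.168.255.255)
Private (in 10.0.0.0/8)


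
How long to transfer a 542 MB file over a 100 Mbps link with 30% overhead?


Effective throughput = 100 * (1 - 30/100) = 70 Mbps
File size in Mb = 542 * 8 = 4336 Mb
Time = 4336 / 70
Time = 61.9429 seconds


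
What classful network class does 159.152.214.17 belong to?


First octet: 159
Binary: 10011111
10xxxxxx -> Class B (128-191)
Class B, default mask 255.255.0.0 (/16)


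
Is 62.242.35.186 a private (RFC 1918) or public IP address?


RFC 1918 private ranges:
  10.0.0.0/8 (10.0.0.0 - 10.255.255.255)
  172.16.0.0/12 (172.16.0.0 - 172.31.255.255)
  192.168.0.0/16 (192.168.0.0 - 192.168.255.255)
Public (not in any RFC 1918 range)


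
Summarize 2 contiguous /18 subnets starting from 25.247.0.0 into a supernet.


Original prefix: /18
Number of subnets: 2 = 2^1
New prefix = 18 - 1 = 17
Supernet: 25.247.0.0/17


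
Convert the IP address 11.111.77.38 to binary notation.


11 = 00001011
111 = 01101111
77 = 01001101
38 = 00100110
Binary: 00001011.01101111.01001101.00100110


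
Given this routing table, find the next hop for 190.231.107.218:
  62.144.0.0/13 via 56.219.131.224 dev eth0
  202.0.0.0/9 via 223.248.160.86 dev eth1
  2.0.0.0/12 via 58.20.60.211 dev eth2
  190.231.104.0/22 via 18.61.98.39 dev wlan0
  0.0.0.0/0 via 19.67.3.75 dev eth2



Longest prefix match for 190.231.107.218:
  /13 62.144.0.0: no
  /9 202.0.0.0: no
  /12 2.0.0.0: no
  /22 190.231.104.0: MATCH
  /0 0.0.0.0: MATCH
Selected: next-hop 18.61.98.39 via wlan0 (matched /22)


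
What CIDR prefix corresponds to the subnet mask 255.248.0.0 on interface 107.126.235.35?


Binary: 11111111.11111000.00000000.00000000
Count leading 1s
Prefix: /13


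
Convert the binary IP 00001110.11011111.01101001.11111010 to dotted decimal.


00001110 = 14
11011111 = 223
01101001 = 105
11111010 = 250
IP: 14.223.105.250


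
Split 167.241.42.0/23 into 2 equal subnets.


New prefix = 23 + 1 = 24
Each subnet has 256 addresses
  167.241.42.0/24
  167.241.43.0/24
Subnets: 167.241.42.0/24, 167.241.43.0/24


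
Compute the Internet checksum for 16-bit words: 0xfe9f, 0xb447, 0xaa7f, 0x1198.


Sum all words (with carry folding):
+ 0xfe9f = 0xfe9f
+ 0xb447 = 0xb2e7
+ 0xaa7f = 0x5d67
+ 0x1198 = 0x6eff
One's complement: ~0x6eff
Checksum = 0x9100


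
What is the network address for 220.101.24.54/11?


IP:   11011100.01100101.00011000.00110110
Mask: 11111111.11100000.00000000.00000000
AND operation:
Net:  11011100.01100000.00000000.00000000
Network: 220.96.0.0/11


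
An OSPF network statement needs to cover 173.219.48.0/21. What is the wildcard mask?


Subnet mask: 255.255.248.0
Wildcard = 255.255.255.255 - subnet mask
255 - 255 = 0
255 - 255 = 0
255 - 248 = 7
255 - 0 = 255
Wildcard: 0.0.7.255


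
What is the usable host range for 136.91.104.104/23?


Network: 136.91.104.0
Broadcast: 136.91.105.255
First usable = network + 1
Last usable = broadcast - 1
Range: 136.91.104.1 to 136.91.105.254


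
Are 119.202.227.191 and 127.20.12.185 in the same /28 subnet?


Mask: 255.255.255.240
119.202.227.191 AND mask = 119.202.227.176
127.20.12.185 AND mask = 127.20.12.176
No, different subnets (119.202.227.176 vs 127.20.12.176)


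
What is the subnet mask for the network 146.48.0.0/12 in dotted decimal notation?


/12 means 12 network bits, 20 host bits
Binary: 11111111111100000000000000000000
Mask: 255.240.0.0


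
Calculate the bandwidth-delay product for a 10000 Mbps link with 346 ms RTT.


BDP = bandwidth * RTT
= 10000 Mbps * 346 ms
= 10000 * 1e6 * 346 / 1000 bits
= 3460000000 bits
= 432500000 bytes
= 422363.2812 KB
BDP = 3460000000 bits (432500000 bytes)


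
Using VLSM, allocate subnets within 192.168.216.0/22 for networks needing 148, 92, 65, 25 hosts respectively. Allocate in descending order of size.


148 hosts -> /24 (254 usable): 192.168.216.0/24
92 hosts -> /25 (126 usable): 192.168.217.0/25
65 hosts -> /25 (126 usable): 192.168.217.128/25
25 hosts -> /27 (30 usable): 192.168.218.0/27
Allocation: 192.168.216.0/24 (148 hosts, 254 usable); 192.168.217.0/25 (92 hosts, 126 usable); 192.168.217.128/25 (65 hosts, 126 usable); 192.168.218.0/27 (25 hosts, 30 usable)


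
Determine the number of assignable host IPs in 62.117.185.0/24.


Host bits = 32 - 24 = 8
Total addresses = 2^8 = 256
Usable = total - 2 (network and broadcast)
Usable hosts: 254


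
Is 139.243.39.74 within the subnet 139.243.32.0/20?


Subnet network: 139.243.32.0
Test IP AND mask: 139.243.32.0
Yes, 139.243.39.74 is in 139.243.32.0/20


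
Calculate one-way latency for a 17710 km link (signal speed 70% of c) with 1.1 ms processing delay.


Speed = 0.7 * 3e5 km/s = 210000 km/s
Propagation delay = 17710 / 210000 = 0.0843 s = 84.3333 ms
Processing delay = 1.1 ms
Total one-way latency = 85.4333 ms


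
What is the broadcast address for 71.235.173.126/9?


Network: 71.128.0.0/9
Host bits = 23
Set all host bits to 1:
Broadcast: 71.255.255.255


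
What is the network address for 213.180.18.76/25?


IP:   11010101.10110100.00010010.01001100
Mask: 11111111.11111111.11111111.10000000
AND operation:
Net:  11010101.10110100.00010010.00000000
Network: 213.180.18.0/25


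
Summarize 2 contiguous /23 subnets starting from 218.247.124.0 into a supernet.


Original prefix: /23
Number of subnets: 2 = 2^1
New prefix = 23 - 1 = 22
Supernet: 218.247.124.0/22


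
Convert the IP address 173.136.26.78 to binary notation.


173 = 10101101
136 = 10001000
26 = 00011010
78 = 01001110
Binary: 10101101.10001000.00011010.01001110


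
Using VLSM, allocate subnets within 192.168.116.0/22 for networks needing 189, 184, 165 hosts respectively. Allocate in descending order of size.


189 hosts -> /24 (254 usable): 192.168.116.0/24
184 hosts -> /24 (254 usable): 192.168.117.0/24
165 hosts -> /24 (254 usable): 192.168.118.0/24
Allocation: 192.168.116.0/24 (189 hosts, 254 usable); 192.168.117.0/24 (184 hosts, 254 usable); 192.168.118.0/24 (165 hosts, 254 usable)


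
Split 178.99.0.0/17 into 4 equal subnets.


New prefix = 17 + 2 = 19
Each subnet has 8192 addresses
  178.99.0.0/19
  178.99.32.0/19
  178.99.64.0/19
  178.99.96.0/19
Subnets: 178.99.0.0/19, 178.99.32.0/19, 178.99.64.0/19, 178.99.96.0/19


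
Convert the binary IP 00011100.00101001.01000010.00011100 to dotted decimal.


00011100 = 28
00101001 = 41
01000010 = 66
00011100 = 28
IP: 28.41.66.28


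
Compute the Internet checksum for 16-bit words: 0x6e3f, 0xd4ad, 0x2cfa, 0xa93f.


Sum all words (with carry folding):
+ 0x6e3f = 0x6e3f
+ 0xd4ad = 0x42ed
+ 0x2cfa = 0x6fe7
+ 0xa93f = 0x1927
One's complement: ~0x1927
Checksum = 0xe6d8


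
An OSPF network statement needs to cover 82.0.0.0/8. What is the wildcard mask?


Subnet mask: 255.0.0.0
Wildcard = 255.255.255.255 - subnet mask
255 - 255 = 0
255 - 0 = 255
255 - 0 = 255
255 - 0 = 255
Wildcard: 0.255.255.255


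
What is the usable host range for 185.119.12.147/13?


Network: 185.112.0.0
Broadcast: 185.119.255.255
First usable = network + 1
Last usable = broadcast - 1
Range: 185.112.0.1 to 185.119.255.254


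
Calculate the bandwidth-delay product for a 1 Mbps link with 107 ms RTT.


BDP = bandwidth * RTT
= 1 Mbps * 107 ms
= 1 * 1e6 * 107 / 1000 bits
= 107000 bits
= 13375 bytes
= 13.0615 KB
BDP = 107000 bits (13375 bytes)


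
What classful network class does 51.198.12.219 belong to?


First octet: 51
Binary: 00110011
0xxxxxxx -> Class A (1-126)
Class A, default mask 255.0.0.0 (/8)


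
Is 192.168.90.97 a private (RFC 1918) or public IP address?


RFC 1918 private ranges:
  10.0.0.0/8 (10.0.0.0 - 10.255.255.255)
  172.16.0.0/12 (172.16.0.0 - 172.31.255.255)
  192.168.0.0/16 (192.168.0.0 - 192.168.255.255)
Private (in 192.168.0.0/16)


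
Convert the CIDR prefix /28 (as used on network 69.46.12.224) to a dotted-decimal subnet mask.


/28 means 28 network bits, 4 host bits
Binary: 11111111111111111111111111110000
Mask: 255.255.255.240


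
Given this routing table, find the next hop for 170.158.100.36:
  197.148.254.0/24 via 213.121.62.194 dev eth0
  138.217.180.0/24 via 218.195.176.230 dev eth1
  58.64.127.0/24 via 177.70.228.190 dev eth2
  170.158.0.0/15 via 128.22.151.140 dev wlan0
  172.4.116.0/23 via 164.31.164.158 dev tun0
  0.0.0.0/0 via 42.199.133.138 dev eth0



Longest prefix match for 170.158.100.36:
  /24 197.148.254.0: no
  /24 138.217.180.0: no
  /24 58.64.127.0: no
  /15 170.158.0.0: MATCH
  /23 172.4.116.0: no
  /0 0.0.0.0: MATCH
Selected: next-hop 128.22.151.140 via wlan0 (matched /15)


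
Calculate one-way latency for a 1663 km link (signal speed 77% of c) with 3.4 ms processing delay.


Speed = 0.77 * 3e5 km/s = 231000 km/s
Propagation delay = 1663 / 231000 = 0.0072 s = 7.1991 ms
Processing delay = 3.4 ms
Total one-way latency = 10.5991 ms


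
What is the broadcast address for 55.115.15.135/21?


Network: 55.115.8.0/21
Host bits = 11
Set all host bits to 1:
Broadcast: 55.115.15.255


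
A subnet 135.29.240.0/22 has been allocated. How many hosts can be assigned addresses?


Host bits = 32 - 22 = 10
Total addresses = 2^10 = 1024
Usable = total - 2 (network and broadcast)
Usable hosts: 1022


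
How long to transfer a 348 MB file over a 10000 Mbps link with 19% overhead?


Effective throughput = 10000 * (1 - 19/100) = 8100.0 Mbps
File size in Mb = 348 * 8 = 2784 Mb
Time = 2784 / 8100.0
Time = 0.3437 seconds


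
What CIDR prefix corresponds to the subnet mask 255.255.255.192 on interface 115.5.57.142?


Binary: 11111111.11111111.11111111.11000000
Count leading 1s
Prefix: /26


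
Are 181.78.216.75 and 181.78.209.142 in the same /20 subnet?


Mask: 255.255.240.0
181.78.216.75 AND mask = 181.78.208.0
181.78.209.142 AND mask = 181.78.208.0
Yes, same subnet (181.78.208.0)


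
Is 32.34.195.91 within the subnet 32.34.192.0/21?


Subnet network: 32.34.192.0
Test IP AND mask: 32.34.192.0
Yes, 32.34.195.91 is in 32.34.192.0/21


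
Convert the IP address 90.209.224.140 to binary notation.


90 = 01011010
209 = 11010001
224 = 11100000
140 = 10001100
Binary: 01011010.11010001.11100000.10001100


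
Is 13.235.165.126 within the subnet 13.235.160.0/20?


Subnet network: 13.235.160.0
Test IP AND mask: 13.235.160.0
Yes, 13.235.165.126 is in 13.235.160.0/20


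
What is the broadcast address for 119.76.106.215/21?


Network: 119.76.104.0/21
Host bits = 11
Set all host bits to 1:
Broadcast: 119.76.111.255


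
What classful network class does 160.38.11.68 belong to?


First octet: 160
Binary: 10100000
10xxxxxx -> Class B (128-191)
Class B, default mask 255.255.0.0 (/16)


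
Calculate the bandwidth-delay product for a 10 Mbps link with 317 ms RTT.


BDP = bandwidth * RTT
= 10 Mbps * 317 ms
= 10 * 1e6 * 317 / 1000 bits
= 3170000 bits
= 396250 bytes
= 386.9629 KB
BDP = 3170000 bits (396250 bytes)


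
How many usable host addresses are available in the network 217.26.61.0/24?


Host bits = 32 - 24 = 8
Total addresses = 2^8 = 256
Usable = total - 2 (network and broadcast)
Usable hosts: 254


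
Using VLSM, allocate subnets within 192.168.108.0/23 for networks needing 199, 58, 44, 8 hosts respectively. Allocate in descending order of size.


199 hosts -> /24 (254 usable): 192.168.108.0/24
58 hosts -> /26 (62 usable): 192.168.109.0/26
44 hosts -> /26 (62 usable): 192.168.109.64/26
8 hosts -> /28 (14 usable): 192.168.109.128/28
Allocation: 192.168.108.0/24 (199 hosts, 254 usable); 192.168.109.0/26 (58 hosts, 62 usable); 192.168.109.64/26 (44 hosts, 62 usable); 192.168.109.128/28 (8 hosts, 14 usable)


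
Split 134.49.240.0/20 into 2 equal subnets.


New prefix = 20 + 1 = 21
Each subnet has 2048 addresses
  134.49.240.0/21
  134.49.248.0/21
Subnets: 134.49.240.0/21, 134.49.248.0/21


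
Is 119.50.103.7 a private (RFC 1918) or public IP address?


RFC 1918 private ranges:
  10.0.0.0/8 (10.0.0.0 - 10.255.255.255)
  172.16.0.0/12 (172.16.0.0 - 172.31.255.255)
  192.168.0.0/16 (192.168.0.0 - 192.168.255.255)
Public (not in any RFC 1918 range)


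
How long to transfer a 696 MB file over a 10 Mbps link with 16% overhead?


Effective throughput = 10 * (1 - 16/100) = 8.4 Mbps
File size in Mb = 696 * 8 = 5568 Mb
Time = 5568 / 8.4
Time = 662.8571 seconds


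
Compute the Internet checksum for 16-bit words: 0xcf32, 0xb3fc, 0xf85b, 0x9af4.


Sum all words (with carry folding):
+ 0xcf32 = 0xcf32
+ 0xb3fc = 0x832f
+ 0xf85b = 0x7b8b
+ 0x9af4 = 0x1680
One's complement: ~0x1680
Checksum = 0xe97f


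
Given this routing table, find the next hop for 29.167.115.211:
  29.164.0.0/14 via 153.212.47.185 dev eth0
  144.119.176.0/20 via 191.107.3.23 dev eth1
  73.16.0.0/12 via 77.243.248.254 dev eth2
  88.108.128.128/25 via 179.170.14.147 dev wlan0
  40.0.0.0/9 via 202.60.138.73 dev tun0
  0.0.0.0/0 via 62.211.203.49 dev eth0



Longest prefix match for 29.167.115.211:
  /14 29.164.0.0: MATCH
  /20 144.119.176.0: no
  /12 73.16.0.0: no
  /25 88.108.128.128: no
  /9 40.0.0.0: no
  /0 0.0.0.0: MATCH
Selected: next-hop 153.212.47.185 via eth0 (matched /14)


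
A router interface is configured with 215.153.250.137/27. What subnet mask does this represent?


/27 means 27 network bits, 5 host bits
Binary: 11111111111111111111111111100000
Mask: 255.255.255.224


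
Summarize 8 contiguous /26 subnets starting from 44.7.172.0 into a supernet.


Original prefix: /26
Number of subnets: 8 = 2^3
New prefix = 26 - 3 = 23
Supernet: 44.7.172.0/23


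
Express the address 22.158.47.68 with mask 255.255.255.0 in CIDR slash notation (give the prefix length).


Binary: 11111111.11111111.11111111.00000000
Count leading 1s
Prefix: /24


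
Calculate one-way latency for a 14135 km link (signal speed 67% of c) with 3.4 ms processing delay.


Speed = 0.67 * 3e5 km/s = 201000 km/s
Propagation delay = 14135 / 201000 = 0.0703 s = 70.3234 ms
Processing delay = 3.4 ms
Total one-way latency = 73.7234 ms


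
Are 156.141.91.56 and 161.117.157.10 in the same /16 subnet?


Mask: 255.255.0.0
156.141.91.56 AND mask = 156.141.0.0
161.117.157.10 AND mask = 161.117.0.0
No, different subnets (156.141.0.0 vs 161.117.0.0)


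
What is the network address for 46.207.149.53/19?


IP:   00101110.11001111.10010101.00110101
Mask: 11111111.11111111.11100000.00000000
AND operation:
Net:  00101110.11001111.10000000.00000000
Network: 46.207.128.0/19


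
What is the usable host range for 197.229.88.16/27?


Network: 197.229.88.0
Broadcast: 197.229.88.31
First usable = network + 1
Last usable = broadcast - 1
Range: 197.229.88.1 to 197.229.88.30


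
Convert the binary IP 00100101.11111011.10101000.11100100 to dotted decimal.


00100101 = 37
11111011 = 251
10101000 = 168
11100100 = 228
IP: 37.251.168.228


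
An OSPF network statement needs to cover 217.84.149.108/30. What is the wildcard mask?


Subnet mask: 255.255.255.252
Wildcard = 255.255.255.255 - subnet mask
255 - 255 = 0
255 - 255 = 0
255 - 255 = 0
255 - 252 = 3
Wildcard: 0.0.0.3


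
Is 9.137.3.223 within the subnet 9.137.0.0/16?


Subnet network: 9.137.0.0
Test IP AND mask: 9.137.0.0
Yes, 9.137.3.223 is in 9.137.0.0/16


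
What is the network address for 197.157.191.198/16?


IP:   11000101.10011101.10111111.11000110
Mask: 11111111.11111111.00000000.00000000
AND operation:
Net:  11000101.10011101.00000000.00000000
Network: 197.157.0.0/16


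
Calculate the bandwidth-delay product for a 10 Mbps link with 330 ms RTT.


BDP = bandwidth * RTT
= 10 Mbps * 330 ms
= 10 * 1e6 * 330 / 1000 bits
= 3300000 bits
= 412500 bytes
= 402.832 KB
BDP = 3300000 bits (412500 bytes)


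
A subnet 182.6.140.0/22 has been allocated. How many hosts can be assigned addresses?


Host bits = 32 - 22 = 10
Total addresses = 2^10 = 1024
Usable = total - 2 (network and broadcast)
Usable hosts: 1022


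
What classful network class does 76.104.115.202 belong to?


First octet: 76
Binary: 01001100
0xxxxxxx -> Class A (1-126)
Class A, default mask 255.0.0.0 (/8)


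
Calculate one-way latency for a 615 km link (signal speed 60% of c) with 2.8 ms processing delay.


Speed = 0.6 * 3e5 km/s = 180000 km/s
Propagation delay = 615 / 180000 = 0.0034 s = 3.4167 ms
Processing delay = 2.8 ms
Total one-way latency = 6.2167 ms


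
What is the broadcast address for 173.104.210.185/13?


Network: 173.104.0.0/13
Host bits = 19
Set all host bits to 1:
Broadcast: 173.111.255.255


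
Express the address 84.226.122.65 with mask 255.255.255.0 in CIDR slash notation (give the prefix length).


Binary: 11111111.11111111.11111111.00000000
Count leading 1s
Prefix: /24


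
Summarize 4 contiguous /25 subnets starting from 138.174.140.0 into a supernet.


Original prefix: /25
Number of subnets: 4 = 2^2
New prefix = 25 - 2 = 23
Supernet: 138.174.140.0/23


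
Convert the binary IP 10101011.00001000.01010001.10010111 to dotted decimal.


10101011 = 171
00001000 = 8
01010001 = 81
10010111 = 151
IP: 171.8.81.151


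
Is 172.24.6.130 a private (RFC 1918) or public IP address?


RFC 1918 private ranges:
  10.0.0.0/8 (10.0.0.0 - 10.255.255.255)
  172.16.0.0/12 (172.16.0.0 - 172.31.255.255)
  192.168.0.0/16 (192.168.0.0 - 192.168.255.255)
Private (in 172.16.0.0/12)


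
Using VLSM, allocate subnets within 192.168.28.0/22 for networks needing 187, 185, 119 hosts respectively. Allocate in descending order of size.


187 hosts -> /24 (254 usable): 192.168.28.0/24
185 hosts -> /24 (254 usable): 192.168.29.0/24
119 hosts -> /25 (126 usable): 192.168.30.0/25
Allocation: 192.168.28.0/24 (187 hosts, 254 usable); 192.168.29.0/24 (185 hosts, 254 usable); 192.168.30.0/25 (119 hosts, 126 usable)


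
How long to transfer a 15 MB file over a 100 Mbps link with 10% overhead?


Effective throughput = 100 * (1 - 10/100) = 90 Mbps
File size in Mb = 15 * 8 = 120 Mb
Time = 120 / 90
Time = 1.3333 seconds


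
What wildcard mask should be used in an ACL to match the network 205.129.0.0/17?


Subnet mask: 255.255.128.0
Wildcard = 255.255.255.255 - subnet mask
255 - 255 = 0
255 - 255 = 0
255 - 128 = 127
255 - 0 = 255
Wildcard: 0.0.127.255


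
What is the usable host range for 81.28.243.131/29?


Network: 81.28.243.128
Broadcast: 81.28.243.135
First usable = network + 1
Last usable = broadcast - 1
Range: 81.28.243.129 to 81.28.243.134


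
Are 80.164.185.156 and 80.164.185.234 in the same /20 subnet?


Mask: 255.255.240.0
80.164.185.156 AND mask = 80.164.176.0
80.164.185.234 AND mask = 80.164.176.0
Yes, same subnet (80.164.176.0)


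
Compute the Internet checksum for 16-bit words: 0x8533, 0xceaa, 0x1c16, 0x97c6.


Sum all words (with carry folding):
+ 0x8533 = 0x8533
+ 0xceaa = 0x53de
+ 0x1c16 = 0x6ff4
+ 0x97c6 = 0x07bb
One's complement: ~0x07bb
Checksum = 0xf844


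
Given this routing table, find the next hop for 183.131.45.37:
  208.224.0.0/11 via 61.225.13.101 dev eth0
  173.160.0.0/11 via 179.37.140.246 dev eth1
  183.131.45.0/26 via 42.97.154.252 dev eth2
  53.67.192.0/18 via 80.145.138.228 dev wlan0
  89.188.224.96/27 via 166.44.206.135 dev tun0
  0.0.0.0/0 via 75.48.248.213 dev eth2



Longest prefix match for 183.131.45.37:
  /11 208.224.0.0: no
  /11 173.160.0.0: no
  /26 183.131.45.0: MATCH
  /18 53.67.192.0: no
  /27 89.188.224.96: no
  /0 0.0.0.0: MATCH
Selected: next-hop 42.97.154.252 via eth2 (matched /26)


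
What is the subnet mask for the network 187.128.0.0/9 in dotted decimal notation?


/9 means 9 network bits, 23 host bits
Binary: 11111111100000000000000000000000
Mask: 255.128.0.0


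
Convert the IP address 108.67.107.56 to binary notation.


108 = 01101100
67 = 01000011
107 = 01101011
56 = 00111000
Binary: 01101100.01000011.01101011.00111000


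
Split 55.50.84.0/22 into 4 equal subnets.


New prefix = 22 + 2 = 24
Each subnet has 256 addresses
  55.50.84.0/24
  55.50.85.0/24
  55.50.86.0/24
  55.50.87.0/24
Subnets: 55.50.84.0/24, 55.50.85.0/24, 55.50.86.0/24, 55.50.87.0/24


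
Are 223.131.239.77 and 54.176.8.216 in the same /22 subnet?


Mask: 255.255.252.0
223.131.239.77 AND mask = 223.131.236.0
54.176.8.216 AND mask = 54.176.8.0
No, different subnets (223.131.236.0 vs 54.176.8.0)


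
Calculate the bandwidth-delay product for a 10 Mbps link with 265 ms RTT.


BDP = bandwidth * RTT
= 10 Mbps * 265 ms
= 10 * 1e6 * 265 / 1000 bits
= 2650000 bits
= 331250 bytes
= 323.4863 KB
BDP = 2650000 bits (331250 bytes)


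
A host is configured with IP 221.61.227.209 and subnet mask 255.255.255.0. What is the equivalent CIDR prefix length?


Binary: 11111111.11111111.11111111.00000000
Count leading 1s
Prefix: /24


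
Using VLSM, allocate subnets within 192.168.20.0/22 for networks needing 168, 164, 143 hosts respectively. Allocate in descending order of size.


168 hosts -> /24 (254 usable): 192.168.20.0/24
164 hosts -> /24 (254 usable): 192.168.21.0/24
143 hosts -> /24 (254 usable): 192.168.22.0/24
Allocation: 192.168.20.0/24 (168 hosts, 254 usable); 192.168.21.0/24 (164 hosts, 254 usable); 192.168.22.0/24 (143 hosts, 254 usable)


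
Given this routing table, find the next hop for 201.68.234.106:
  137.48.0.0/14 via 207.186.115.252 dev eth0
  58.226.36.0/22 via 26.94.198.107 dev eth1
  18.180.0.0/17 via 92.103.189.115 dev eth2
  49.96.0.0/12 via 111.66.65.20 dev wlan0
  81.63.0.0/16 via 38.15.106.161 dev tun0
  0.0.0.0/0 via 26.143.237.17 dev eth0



Longest prefix match for 201.68.234.106:
  /14 137.48.0.0: no
  /22 58.226.36.0: no
  /17 18.180.0.0: no
  /12 49.96.0.0: no
  /16 81.63.0.0: no
  /0 0.0.0.0: MATCH
Selected: next-hop 26.143.237.17 via eth0 (matched /0)


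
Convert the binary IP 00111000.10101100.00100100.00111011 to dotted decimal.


00111000 = 56
10101100 = 172
00100100 = 36
00111011 = 59
IP: 56.172.36.59


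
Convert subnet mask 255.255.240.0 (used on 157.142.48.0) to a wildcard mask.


Subnet mask: 255.255.240.0
Wildcard = 255.255.255.255 - subnet mask
255 - 255 = 0
255 - 255 = 0
255 - 240 = 15
255 - 0 = 255
Wildcard: 0.0.15.255


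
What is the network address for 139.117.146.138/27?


IP:   10001011.01110101.10010010.10001010
Mask: 11111111.11111111.11111111.11100000
AND operation:
Net:  10001011.01110101.10010010.10000000
Network: 139.117.146.128/27


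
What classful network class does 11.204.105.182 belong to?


First octet: 11
Binary: 00001011
0xxxxxxx -> Class A (1-126)
Class A, default mask 255.0.0.0 (/8)


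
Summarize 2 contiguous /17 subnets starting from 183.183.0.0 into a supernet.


Original prefix: /17
Number of subnets: 2 = 2^1
New prefix = 17 - 1 = 16
Supernet: 183.183.0.0/16


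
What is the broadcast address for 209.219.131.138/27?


Network: 209.219.131.128/27
Host bits = 5
Set all host bits to 1:
Broadcast: 209.219.131.159


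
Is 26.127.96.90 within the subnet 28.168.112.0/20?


Subnet network: 28.168.112.0
Test IP AND mask: 26.127.96.0
No, 26.127.96.90 is not in 28.168.112.0/20


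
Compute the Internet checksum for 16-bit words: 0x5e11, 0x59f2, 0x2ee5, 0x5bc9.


Sum all words (with carry folding):
+ 0x5e11 = 0x5e11
+ 0x59f2 = 0xb803
+ 0x2ee5 = 0xe6e8
+ 0x5bc9 = 0x42b2
One's complement: ~0x42b2
Checksum = 0xbd4d


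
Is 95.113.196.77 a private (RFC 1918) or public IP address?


RFC 1918 private ranges:
  10.0.0.0/8 (10.0.0.0 - 10.255.255.255)
  172.16.0.0/12 (172.16.0.0 - 172.31.255.255)
  192.168.0.0/16 (192.168.0.0 - 192.168.255.255)
Public (not in any RFC 1918 range)


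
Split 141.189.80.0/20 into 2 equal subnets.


New prefix = 20 + 1 = 21
Each subnet has 2048 addresses
  141.189.80.0/21
  141.189.88.0/21
Subnets: 141.189.80.0/21, 141.189.88.0/21


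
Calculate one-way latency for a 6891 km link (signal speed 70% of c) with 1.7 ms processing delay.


Speed = 0.7 * 3e5 km/s = 210000 km/s
Propagation delay = 6891 / 210000 = 0.0328 s = 32.8143 ms
Processing delay = 1.7 ms
Total one-way latency = 34.5143 ms


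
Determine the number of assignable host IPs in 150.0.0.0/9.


Host bits = 32 - 9 = 23
Total addresses = 2^23 = 8388608
Usable = total - 2 (network and broadcast)
Usable hosts: 8388606


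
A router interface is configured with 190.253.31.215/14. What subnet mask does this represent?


/14 means 14 network bits, 18 host bits
Binary: 11111111111111000000000000000000
Mask: 255.252.0.0


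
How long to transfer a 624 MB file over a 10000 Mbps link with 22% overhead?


Effective throughput = 10000 * (1 - 22/100) = 7800 Mbps
File size in Mb = 624 * 8 = 4992 Mb
Time = 4992 / 7800
Time = 0.64 seconds


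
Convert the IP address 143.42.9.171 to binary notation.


143 = 10001111
42 = 00101010
9 = 00001001
171 = 10101011
Binary: 10001111.00101010.00001001.10101011


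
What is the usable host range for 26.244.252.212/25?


Network: 26.244.252.128
Broadcast: 26.244.252.255
First usable = network + 1
Last usable = broadcast - 1
Range: 26.244.252.129 to 26.244.252.254


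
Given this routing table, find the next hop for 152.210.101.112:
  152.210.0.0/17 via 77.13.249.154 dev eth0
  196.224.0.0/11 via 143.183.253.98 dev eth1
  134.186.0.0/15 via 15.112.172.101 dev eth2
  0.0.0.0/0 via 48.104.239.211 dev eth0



Longest prefix match for 152.210.101.112:
  /17 152.210.0.0: MATCH
  /11 196.224.0.0: no
  /15 134.186.0.0: no
  /0 0.0.0.0: MATCH
Selected: next-hop 77.13.249.154 via eth0 (matched /17)
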